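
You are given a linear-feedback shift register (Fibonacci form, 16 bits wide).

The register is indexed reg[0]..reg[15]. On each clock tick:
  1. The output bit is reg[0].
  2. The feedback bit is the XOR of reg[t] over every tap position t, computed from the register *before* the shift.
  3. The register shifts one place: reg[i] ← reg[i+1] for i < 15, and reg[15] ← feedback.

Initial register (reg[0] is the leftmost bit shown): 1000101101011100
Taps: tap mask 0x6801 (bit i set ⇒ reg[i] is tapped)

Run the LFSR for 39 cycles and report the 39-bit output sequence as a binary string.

100010110101110011000100110101011011001

k : reg_k → out_k, fb_k
0: 1000101101011100 → 1, fb=1
1: 0001011010111001 → 0, fb=1
2: 0010110101110011 → 0, fb=0
3: 0101101011100110 → 0, fb=0
4: 1011010111001100 → 1, fb=0
5: 0110101110011000 → 0, fb=1
6: 1101011100110001 → 1, fb=0
7: 1010111001100010 → 1, fb=0
8: 0101110011000100 → 0, fb=1
9: 1011100110001001 → 1, fb=1
10: 0111001100010011 → 0, fb=0
11: 1110011000100110 → 1, fb=1
12: 1100110001001101 → 1, fb=0
13: 1001100010011010 → 1, fb=1
14: 0011000100110101 → 0, fb=0
15: 0110001001101010 → 0, fb=1
16: 1100010011010101 → 1, fb=1
17: 1000100110101011 → 1, fb=0
18: 0001001101010110 → 0, fb=1
19: 0010011010101101 → 0, fb=1
20: 0100110101011011 → 0, fb=0
21: 1001101010110110 → 1, fb=0
22: 0011010101101100 → 0, fb=1
23: 0110101011011001 → 0, fb=1
24: 1101010110110011 → 1, fb=1
25: 1010101101100111 → 1, fb=1
26: 0101011011001111 → 0, fb=0
27: 1010110110011110 → 1, fb=0
28: 0101101100111100 → 0, fb=0
29: 1011011001111000 → 1, fb=0
30: 0110110011110000 → 0, fb=1
31: 1101100111100001 → 1, fb=1
32: 1011001111000011 → 1, fb=0
33: 0110011110000110 → 0, fb=0
34: 1100111100001100 → 1, fb=0
35: 1001111000011000 → 1, fb=0
36: 0011110000110000 → 0, fb=1
37: 0111100001100001 → 0, fb=0
38: 1111000011000010 → 1, fb=0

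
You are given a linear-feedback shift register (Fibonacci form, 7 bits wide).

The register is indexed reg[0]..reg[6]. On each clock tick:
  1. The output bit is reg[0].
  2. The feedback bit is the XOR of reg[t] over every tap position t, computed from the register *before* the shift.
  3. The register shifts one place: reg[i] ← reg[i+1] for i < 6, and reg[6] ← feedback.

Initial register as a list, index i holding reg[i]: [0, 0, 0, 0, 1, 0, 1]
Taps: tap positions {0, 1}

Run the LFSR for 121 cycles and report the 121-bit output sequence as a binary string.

0000101000111100100010110011101010011111010000111000100100110110101101111011000110100101110111001100101010111111100000010

step | reg (before) | out | fb
   0 | 0000101 | 0 | 0
   1 | 0001010 | 0 | 0
   2 | 0010100 | 0 | 0
   3 | 0101000 | 0 | 1
   4 | 1010001 | 1 | 1
   5 | 0100011 | 0 | 1
   6 | 1000111 | 1 | 1
   7 | 0001111 | 0 | 0
   8 | 0011110 | 0 | 0
   9 | 0111100 | 0 | 1
  10 | 1111001 | 1 | 0
  11 | 1110010 | 1 | 0
  12 | 1100100 | 1 | 0
  13 | 1001000 | 1 | 1
  14 | 0010001 | 0 | 0
  15 | 0100010 | 0 | 1
  16 | 1000101 | 1 | 1
  17 | 0001011 | 0 | 0
  18 | 0010110 | 0 | 0
  19 | 0101100 | 0 | 1
  20 | 1011001 | 1 | 1
  21 | 0110011 | 0 | 1
  22 | 1100111 | 1 | 0
  23 | 1001110 | 1 | 1
  24 | 0011101 | 0 | 0
  25 | 0111010 | 0 | 1
  26 | 1110101 | 1 | 0
  27 | 1101010 | 1 | 0
  28 | 1010100 | 1 | 1
  29 | 0101001 | 0 | 1
  30 | 1010011 | 1 | 1
  31 | 0100111 | 0 | 1
  32 | 1001111 | 1 | 1
  33 | 0011111 | 0 | 0
  34 | 0111110 | 0 | 1
  35 | 1111101 | 1 | 0
  36 | 1111010 | 1 | 0
  37 | 1110100 | 1 | 0
  38 | 1101000 | 1 | 0
  39 | 1010000 | 1 | 1
  40 | 0100001 | 0 | 1
  41 | 1000011 | 1 | 1
  42 | 0000111 | 0 | 0
  43 | 0001110 | 0 | 0
  44 | 0011100 | 0 | 0
  45 | 0111000 | 0 | 1
  46 | 1110001 | 1 | 0
  47 | 1100010 | 1 | 0
  48 | 1000100 | 1 | 1
  49 | 0001001 | 0 | 0
  50 | 0010010 | 0 | 0
  51 | 0100100 | 0 | 1
  52 | 1001001 | 1 | 1
  53 | 0010011 | 0 | 0
  54 | 0100110 | 0 | 1
  55 | 1001101 | 1 | 1
  56 | 0011011 | 0 | 0
  57 | 0110110 | 0 | 1
  58 | 1101101 | 1 | 0
  59 | 1011010 | 1 | 1
  60 | 0110101 | 0 | 1
  61 | 1101011 | 1 | 0
  62 | 1010110 | 1 | 1
  63 | 0101101 | 0 | 1
  64 | 1011011 | 1 | 1
  65 | 0110111 | 0 | 1
  66 | 1101111 | 1 | 0
  67 | 1011110 | 1 | 1
  68 | 0111101 | 0 | 1
  69 | 1111011 | 1 | 0
  70 | 1110110 | 1 | 0
  71 | 1101100 | 1 | 0
  72 | 1011000 | 1 | 1
  73 | 0110001 | 0 | 1
  74 | 1100011 | 1 | 0
  75 | 1000110 | 1 | 1
  76 | 0001101 | 0 | 0
  77 | 0011010 | 0 | 0
  78 | 0110100 | 0 | 1
  79 | 1101001 | 1 | 0
  80 | 1010010 | 1 | 1
  81 | 0100101 | 0 | 1
  82 | 1001011 | 1 | 1
  83 | 0010111 | 0 | 0
  84 | 0101110 | 0 | 1
  85 | 1011101 | 1 | 1
  86 | 0111011 | 0 | 1
  87 | 1110111 | 1 | 0
  88 | 1101110 | 1 | 0
  89 | 1011100 | 1 | 1
  90 | 0111001 | 0 | 1
  91 | 1110011 | 1 | 0
  92 | 1100110 | 1 | 0
  93 | 1001100 | 1 | 1
  94 | 0011001 | 0 | 0
  95 | 0110010 | 0 | 1
  96 | 1100101 | 1 | 0
  97 | 1001010 | 1 | 1
  98 | 0010101 | 0 | 0
  99 | 0101010 | 0 | 1
 100 | 1010101 | 1 | 1
 101 | 0101011 | 0 | 1
 102 | 1010111 | 1 | 1
 103 | 0101111 | 0 | 1
 104 | 1011111 | 1 | 1
 105 | 0111111 | 0 | 1
 106 | 1111111 | 1 | 0
 107 | 1111110 | 1 | 0
 108 | 1111100 | 1 | 0
 109 | 1111000 | 1 | 0
 110 | 1110000 | 1 | 0
 111 | 1100000 | 1 | 0
 112 | 1000000 | 1 | 1
 113 | 0000001 | 0 | 0
 114 | 0000010 | 0 | 0
 115 | 0000100 | 0 | 0
 116 | 0001000 | 0 | 0
 117 | 0010000 | 0 | 0
 118 | 0100000 | 0 | 1
 119 | 1000001 | 1 | 1
 120 | 0000011 | 0 | 0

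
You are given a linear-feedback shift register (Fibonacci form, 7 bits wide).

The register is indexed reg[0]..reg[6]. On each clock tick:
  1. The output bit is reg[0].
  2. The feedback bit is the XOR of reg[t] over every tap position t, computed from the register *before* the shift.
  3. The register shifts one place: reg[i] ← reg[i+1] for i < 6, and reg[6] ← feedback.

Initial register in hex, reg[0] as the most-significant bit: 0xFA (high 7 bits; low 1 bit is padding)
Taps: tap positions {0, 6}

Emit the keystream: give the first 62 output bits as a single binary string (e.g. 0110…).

tick  register→output (feedback)
  0  1111101→1 (0)
  1  1111010→1 (1)
  2  1110101→1 (0)
  3  1101010→1 (1)
  4  1010101→1 (0)
  5  0101010→0 (0)
  6  1010100→1 (1)
  7  0101001→0 (1)
  8  1010011→1 (0)
  9  0100110→0 (0)
 10  1001100→1 (1)
 11  0011001→0 (1)
 12  0110011→0 (1)
 13  1100111→1 (0)
 14  1001110→1 (1)
 15  0011101→0 (1)
 16  0111011→0 (1)
 17  1110111→1 (0)
 18  1101110→1 (1)
 19  1011101→1 (0)
 20  0111010→0 (0)
 21  1110100→1 (1)
 22  1101001→1 (0)
 23  1010010→1 (1)
 24  0100101→0 (1)
 25  1001011→1 (0)
 26  0010110→0 (0)
 27  0101100→0 (0)
 28  1011000→1 (1)
 29  0110001→0 (1)
 30  1100011→1 (0)
 31  1000110→1 (1)
 32  0001101→0 (1)
 33  0011011→0 (1)
 34  0110111→0 (1)
 35  1101111→1 (0)
 36  1011110→1 (1)
 37  0111101→0 (1)
 38  1111011→1 (0)
 39  1110110→1 (1)
 40  1101101→1 (0)
 41  1011010→1 (1)
 42  0110101→0 (1)
 43  1101011→1 (0)
 44  1010110→1 (1)
 45  0101101→0 (1)
 46  1011011→1 (0)
 47  0110110→0 (0)
 48  1101100→1 (1)
 49  1011001→1 (0)
 50  0110010→0 (0)
 51  1100100→1 (1)
 52  1001001→1 (0)
 53  0010010→0 (0)
 54  0100100→0 (0)
 55  1001000→1 (1)
 56  0010001→0 (1)
 57  0100011→0 (1)
 58  1000111→1 (0)
 59  0001110→0 (0)
 60  0011100→0 (0)
 61  0111000→0 (0)

11111010101001100111011101001011000110111101101011011001001000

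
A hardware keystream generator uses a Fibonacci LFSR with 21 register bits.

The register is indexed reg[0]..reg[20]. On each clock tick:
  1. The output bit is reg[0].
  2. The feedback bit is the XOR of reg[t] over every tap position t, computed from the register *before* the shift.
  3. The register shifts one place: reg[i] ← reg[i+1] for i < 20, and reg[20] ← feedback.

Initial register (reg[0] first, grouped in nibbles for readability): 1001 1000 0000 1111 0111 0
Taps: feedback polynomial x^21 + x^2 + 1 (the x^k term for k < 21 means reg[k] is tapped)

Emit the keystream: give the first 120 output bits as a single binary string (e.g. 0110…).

100110000000111101110111110000011001010101000110001111100000001011110110001100000100100101110111100010110110010101001101

tick  register→output (feedback)
  0  100110000000111101110→1 (1)
  1  001100000001111011101→0 (1)
  2  011000000011110111011→0 (1)
  3  110000000111101110111→1 (1)
  4  100000001111011101111→1 (1)
  5  000000011110111011111→0 (0)
  6  000000111101110111110→0 (0)
  7  000001111011101111100→0 (0)
  8  000011110111011111000→0 (0)
  9  000111101110111110000→0 (0)
 10  001111011101111100000→0 (1)
 11  011110111011111000001→0 (1)
 12  111101110111110000011→1 (0)
 13  111011101111100000110→1 (0)
 14  110111011111000001100→1 (1)
 15  101110111110000011001→1 (0)
 16  011101111100000110010→0 (1)
 17  111011111000001100101→1 (0)
 18  110111110000011001010→1 (1)
 19  101111100000110010101→1 (0)
 20  011111000001100101010→0 (1)
 21  111110000011001010101→1 (0)
 22  111100000110010101010→1 (0)
 23  111000001100101010100→1 (0)
 24  110000011001010101000→1 (1)
 25  100000110010101010001→1 (1)
 26  000001100101010100011→0 (0)
 27  000011001010101000110→0 (0)
 28  000110010101010001100→0 (0)
 29  001100101010100011000→0 (1)
 30  011001010101000110001→0 (1)
 31  110010101010001100011→1 (1)
 32  100101010100011000111→1 (1)
 33  001010101000110001111→0 (1)
 34  010101010001100011111→0 (0)
 35  101010100011000111110→1 (0)
 36  010101000110001111100→0 (0)
 37  101010001100011111000→1 (0)
 38  010100011000111110000→0 (0)
 39  101000110001111100000→1 (0)
 40  010001100011111000000→0 (0)
 41  100011000111110000000→1 (1)
 42  000110001111100000001→0 (0)
 43  001100011111000000010→0 (1)
 44  011000111110000000101→0 (1)
 45  110001111100000001011→1 (1)
 46  100011111000000010111→1 (1)
 47  000111110000000101111→0 (0)
 48  001111100000001011110→0 (1)
 49  011111000000010111101→0 (1)
 50  111110000000101111011→1 (0)
 51  111100000001011110110→1 (0)
 52  111000000010111101100→1 (0)
 53  110000000101111011000→1 (1)
 54  100000001011110110001→1 (1)
 55  000000010111101100011→0 (0)
 56  000000101111011000110→0 (0)
 57  000001011110110001100→0 (0)
 58  000010111101100011000→0 (0)
 59  000101111011000110000→0 (0)
 60  001011110110001100000→0 (1)
 61  010111101100011000001→0 (0)
 62  101111011000110000010→1 (0)
 63  011110110001100000100→0 (1)
 64  111101100011000001001→1 (0)
 65  111011000110000010010→1 (0)
 66  110110001100000100100→1 (1)
 67  101100011000001001001→1 (0)
 68  011000110000010010010→0 (1)
 69  110001100000100100101→1 (1)
 70  100011000001001001011→1 (1)
 71  000110000010010010111→0 (0)
 72  001100000100100101110→0 (1)
 73  011000001001001011101→0 (1)
 74  110000010010010111011→1 (1)
 75  100000100100101110111→1 (1)
 76  000001001001011101111→0 (0)
 77  000010010010111011110→0 (0)
 78  000100100101110111100→0 (0)
 79  001001001011101111000→0 (1)
 80  010010010111011110001→0 (0)
 81  100100101110111100010→1 (1)
 82  001001011101111000101→0 (1)
 83  010010111011110001011→0 (0)
 84  100101110111100010110→1 (1)
 85  001011101111000101101→0 (1)
 86  010111011110001011011→0 (0)
 87  101110111100010110110→1 (0)
 88  011101111000101101100→0 (1)
 89  111011110001011011001→1 (0)
 90  110111100010110110010→1 (1)
 91  101111000101101100101→1 (0)
 92  011110001011011001010→0 (1)
 93  111100010110110010101→1 (0)
 94  111000101101100101010→1 (0)
 95  110001011011001010100→1 (1)
 96  100010110110010101001→1 (1)
 97  000101101100101010011→0 (0)
 98  001011011001010100110→0 (1)
 99  010110110010101001101→0 (0)
100  101101100101010011010→1 (0)
101  011011001010100110100→0 (1)
102  110110010101001101001→1 (1)
103  101100101010011010011→1 (0)
104  011001010100110100110→0 (1)
105  110010101001101001101→1 (1)
106  100101010011010011011→1 (1)
107  001010100110100110111→0 (1)
108  010101001101001101111→0 (0)
109  101010011010011011110→1 (0)
110  010100110100110111100→0 (0)
111  101001101001101111000→1 (0)
112  010011010011011110000→0 (0)
113  100110100110111100000→1 (1)
114  001101001101111000001→0 (1)
115  011010011011110000011→0 (1)
116  110100110111100000111→1 (1)
117  101001101111000001111→1 (0)
118  010011011110000011110→0 (0)
119  100110111100000111100→1 (1)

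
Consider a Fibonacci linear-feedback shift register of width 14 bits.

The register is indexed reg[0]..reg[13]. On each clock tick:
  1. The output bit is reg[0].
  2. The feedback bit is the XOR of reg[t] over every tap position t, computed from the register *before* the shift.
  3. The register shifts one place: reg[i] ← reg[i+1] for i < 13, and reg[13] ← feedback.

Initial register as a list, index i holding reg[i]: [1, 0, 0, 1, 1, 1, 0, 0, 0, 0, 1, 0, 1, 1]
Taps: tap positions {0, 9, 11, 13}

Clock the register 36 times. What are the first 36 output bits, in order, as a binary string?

k : reg_k → out_k, fb_k
0: 10011100001011 → 1, fb=0
1: 00111000010110 → 0, fb=0
2: 01110000101100 → 0, fb=1
3: 11100001011001 → 1, fb=1
4: 11000010110011 → 1, fb=1
5: 10000101100111 → 1, fb=1
6: 00001011001111 → 0, fb=0
7: 00010110011110 → 0, fb=0
8: 00101100111100 → 0, fb=0
9: 01011001111000 → 0, fb=1
10: 10110011110001 → 1, fb=1
11: 01100111100011 → 0, fb=1
12: 11001111000111 → 1, fb=1
13: 10011110001111 → 1, fb=1
14: 00111100011111 → 0, fb=1
15: 01111000111111 → 0, fb=1
16: 11110001111111 → 1, fb=0
17: 11100011111110 → 1, fb=1
18: 11000111111101 → 1, fb=0
19: 10001111111010 → 1, fb=0
20: 00011111110100 → 0, fb=0
21: 00111111101000 → 0, fb=0
22: 01111111010000 → 0, fb=1
23: 11111110100001 → 1, fb=0
24: 11111101000010 → 1, fb=1
25: 11111010000101 → 1, fb=1
26: 11110100001011 → 1, fb=0
27: 11101000010110 → 1, fb=1
28: 11010000101101 → 1, fb=1
29: 10100001011011 → 1, fb=1
30: 01000010110111 → 0, fb=1
31: 10000101101111 → 1, fb=1
32: 00001011011111 → 0, fb=1
33: 00010110111111 → 0, fb=1
34: 00101101111111 → 0, fb=1
35: 01011011111111 → 0, fb=1

100111000010110011110001111111010000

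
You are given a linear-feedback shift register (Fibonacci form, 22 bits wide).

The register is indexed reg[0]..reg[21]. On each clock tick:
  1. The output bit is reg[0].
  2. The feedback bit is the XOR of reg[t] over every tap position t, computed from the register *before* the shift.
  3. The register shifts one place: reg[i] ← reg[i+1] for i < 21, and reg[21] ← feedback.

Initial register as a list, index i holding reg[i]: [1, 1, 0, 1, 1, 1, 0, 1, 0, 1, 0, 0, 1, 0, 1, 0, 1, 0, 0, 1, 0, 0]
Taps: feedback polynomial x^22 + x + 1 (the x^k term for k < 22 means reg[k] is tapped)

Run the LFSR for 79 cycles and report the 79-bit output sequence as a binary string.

1101110101001010100100011001111101111110110010101000011000001101011111100010100

step | reg (before) | out | fb
   0 | 1101110101001010100100 | 1 | 0
   1 | 1011101010010101001000 | 1 | 1
   2 | 0111010100101010010001 | 0 | 1
   3 | 1110101001010100100011 | 1 | 0
   4 | 1101010010101001000110 | 1 | 0
   5 | 1010100101010010001100 | 1 | 1
   6 | 0101001010100100011001 | 0 | 1
   7 | 1010010101001000110011 | 1 | 1
   8 | 0100101010010001100111 | 0 | 1
   9 | 1001010100100011001111 | 1 | 1
  10 | 0010101001000110011111 | 0 | 0
  11 | 0101010010001100111110 | 0 | 1
  12 | 1010100100011001111101 | 1 | 1
  13 | 0101001000110011111011 | 0 | 1
  14 | 1010010001100111110111 | 1 | 1
  15 | 0100100011001111101111 | 0 | 1
  16 | 1001000110011111011111 | 1 | 1
  17 | 0010001100111110111111 | 0 | 0
  18 | 0100011001111101111110 | 0 | 1
  19 | 1000110011111011111101 | 1 | 1
  20 | 0001100111110111111011 | 0 | 0
  21 | 0011001111101111110110 | 0 | 0
  22 | 0110011111011111101100 | 0 | 1
  23 | 1100111110111111011001 | 1 | 0
  24 | 1001111101111110110010 | 1 | 1
  25 | 0011111011111101100101 | 0 | 0
  26 | 0111110111111011001010 | 0 | 1
  27 | 1111101111110110010101 | 1 | 0
  28 | 1111011111101100101010 | 1 | 0
  29 | 1110111111011001010100 | 1 | 0
  30 | 1101111110110010101000 | 1 | 0
  31 | 1011111101100101010000 | 1 | 1
  32 | 0111111011001010100001 | 0 | 1
  33 | 1111110110010101000011 | 1 | 0
  34 | 1111101100101010000110 | 1 | 0
  35 | 1111011001010100001100 | 1 | 0
  36 | 1110110010101000011000 | 1 | 0
  37 | 1101100101010000110000 | 1 | 0
  38 | 1011001010100001100000 | 1 | 1
  39 | 0110010101000011000001 | 0 | 1
  40 | 1100101010000110000011 | 1 | 0
  41 | 1001010100001100000110 | 1 | 1
  42 | 0010101000011000001101 | 0 | 0
  43 | 0101010000110000011010 | 0 | 1
  44 | 1010100001100000110101 | 1 | 1
  45 | 0101000011000001101011 | 0 | 1
  46 | 1010000110000011010111 | 1 | 1
  47 | 0100001100000110101111 | 0 | 1
  48 | 1000011000001101011111 | 1 | 1
  49 | 0000110000011010111111 | 0 | 0
  50 | 0001100000110101111110 | 0 | 0
  51 | 0011000001101011111100 | 0 | 0
  52 | 0110000011010111111000 | 0 | 1
  53 | 1100000110101111110001 | 1 | 0
  54 | 1000001101011111100010 | 1 | 1
  55 | 0000011010111111000101 | 0 | 0
  56 | 0000110101111110001010 | 0 | 0
  57 | 0001101011111100010100 | 0 | 0
  58 | 0011010111111000101000 | 0 | 0
  59 | 0110101111110001010000 | 0 | 1
  60 | 1101011111100010100001 | 1 | 0
  61 | 1010111111000101000010 | 1 | 1
  62 | 0101111110001010000101 | 0 | 1
  63 | 1011111100010100001011 | 1 | 1
  64 | 0111111000101000010111 | 0 | 1
  65 | 1111110001010000101111 | 1 | 0
  66 | 1111100010100001011110 | 1 | 0
  67 | 1111000101000010111100 | 1 | 0
  68 | 1110001010000101111000 | 1 | 0
  69 | 1100010100001011110000 | 1 | 0
  70 | 1000101000010111100000 | 1 | 1
  71 | 0001010000101111000001 | 0 | 0
  72 | 0010100001011110000010 | 0 | 0
  73 | 0101000010111100000100 | 0 | 1
  74 | 1010000101111000001001 | 1 | 1
  75 | 0100001011110000010011 | 0 | 1
  76 | 1000010111100000100111 | 1 | 1
  77 | 0000101111000001001111 | 0 | 0
  78 | 0001011110000010011110 | 0 | 0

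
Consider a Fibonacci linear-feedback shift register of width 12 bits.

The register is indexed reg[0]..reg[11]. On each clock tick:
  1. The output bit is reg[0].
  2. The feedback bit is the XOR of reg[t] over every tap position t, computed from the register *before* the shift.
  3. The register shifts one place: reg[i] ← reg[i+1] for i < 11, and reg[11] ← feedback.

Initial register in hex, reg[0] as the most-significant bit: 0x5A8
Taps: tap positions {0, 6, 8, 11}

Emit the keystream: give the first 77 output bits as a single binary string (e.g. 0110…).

tick  register→output (feedback)
  0  010110101000→0 (0)
  1  101101010000→1 (1)
  2  011010100001→0 (0)
  3  110101000010→1 (1)
  4  101010000101→1 (0)
  5  010100001010→0 (1)
  6  101000010101→1 (0)
  7  010000101010→0 (0)
  8  100001010100→1 (1)
  9  000010101001→0 (1)
 10  000101010011→0 (1)
 11  001010100111→0 (0)
 12  010101001110→0 (1)
 13  101010011101→1 (1)
 14  010100111011→0 (1)
 15  101001110111→1 (1)
 16  010011101111→0 (1)
 17  100111011111→1 (1)
 18  001110111111→0 (1)
 19  011101111111→0 (1)
 20  111011111111→1 (0)
 21  110111111110→1 (1)
 22  101111111101→1 (0)
 23  011111111010→0 (0)
 24  111111110100→1 (0)
 25  111111101000→1 (1)
 26  111111010001→1 (0)
 27  111110100010→1 (0)
 28  111101000100→1 (1)
 29  111010001001→1 (1)
 30  110100010011→1 (0)
 31  101000100110→1 (0)
 32  010001001100→0 (1)
 33  100010011001→1 (1)
 34  000100110011→0 (0)
 35  001001100110→0 (1)
 36  010011001101→0 (0)
 37  100110011010→1 (0)
 38  001100110100→0 (1)
 39  011001101001→0 (1)
 40  110011010011→1 (0)
 41  100110100110→1 (0)
 42  001101001100→0 (1)
 43  011010011001→0 (0)
 44  110100110010→1 (0)
 45  101001100100→1 (0)
 46  010011001000→0 (1)
 47  100110010001→1 (0)
 48  001100100010→0 (1)
 49  011001000101→0 (1)
 50  110010001011→1 (1)
 51  100100010111→1 (0)
 52  001000101110→0 (0)
 53  010001011100→0 (1)
 54  100010111001→1 (0)
 55  000101110010→0 (1)
 56  001011100101→0 (0)
 57  010111001010→0 (1)
 58  101110010101→1 (0)
 59  011100101010→0 (0)
 60  111001010100→1 (1)
 61  110010101001→1 (0)
 62  100101010010→1 (1)
 63  001010100101→0 (0)
 64  010101001010→0 (1)
 65  101010010101→1 (0)
 66  010100101010→0 (0)
 67  101001010100→1 (1)
 68  010010101001→0 (1)
 69  100101010011→1 (0)
 70  001010100110→0 (1)
 71  010101001101→0 (0)
 72  101010011010→1 (0)
 73  010100110100→0 (1)
 74  101001101001→1 (0)
 75  010011010010→0 (0)
 76  100110100100→1 (0)

01011010100001010100111011111111010001001100110100110010001011100101010010101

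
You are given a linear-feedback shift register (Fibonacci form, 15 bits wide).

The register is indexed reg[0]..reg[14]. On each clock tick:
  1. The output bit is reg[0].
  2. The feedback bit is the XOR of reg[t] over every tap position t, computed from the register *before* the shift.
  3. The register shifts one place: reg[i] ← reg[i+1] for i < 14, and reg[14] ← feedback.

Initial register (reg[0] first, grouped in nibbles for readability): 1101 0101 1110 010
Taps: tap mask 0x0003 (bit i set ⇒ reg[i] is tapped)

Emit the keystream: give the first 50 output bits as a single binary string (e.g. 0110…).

step | reg (before) | out | fb
   0 | 110101011110010 | 1 | 0
   1 | 101010111100100 | 1 | 1
   2 | 010101111001001 | 0 | 1
   3 | 101011110010011 | 1 | 1
   4 | 010111100100111 | 0 | 1
   5 | 101111001001111 | 1 | 1
   6 | 011110010011111 | 0 | 1
   7 | 111100100111111 | 1 | 0
   8 | 111001001111110 | 1 | 0
   9 | 110010011111100 | 1 | 0
  10 | 100100111111000 | 1 | 1
  11 | 001001111110001 | 0 | 0
  12 | 010011111100010 | 0 | 1
  13 | 100111111000101 | 1 | 1
  14 | 001111110001011 | 0 | 0
  15 | 011111100010110 | 0 | 1
  16 | 111111000101101 | 1 | 0
  17 | 111110001011010 | 1 | 0
  18 | 111100010110100 | 1 | 0
  19 | 111000101101000 | 1 | 0
  20 | 110001011010000 | 1 | 0
  21 | 100010110100000 | 1 | 1
  22 | 000101101000001 | 0 | 0
  23 | 001011010000010 | 0 | 0
  24 | 010110100000100 | 0 | 1
  25 | 101101000001001 | 1 | 1
  26 | 011010000010011 | 0 | 1
  27 | 110100000100111 | 1 | 0
  28 | 101000001001110 | 1 | 1
  29 | 010000010011101 | 0 | 1
  30 | 100000100111011 | 1 | 1
  31 | 000001001110111 | 0 | 0
  32 | 000010011101110 | 0 | 0
  33 | 000100111011100 | 0 | 0
  34 | 001001110111000 | 0 | 0
  35 | 010011101110000 | 0 | 1
  36 | 100111011100001 | 1 | 1
  37 | 001110111000011 | 0 | 0
  38 | 011101110000110 | 0 | 1
  39 | 111011100001101 | 1 | 0
  40 | 110111000011010 | 1 | 0
  41 | 101110000110100 | 1 | 1
  42 | 011100001101001 | 0 | 1
  43 | 111000011010011 | 1 | 0
  44 | 110000110100110 | 1 | 0
  45 | 100001101001100 | 1 | 1
  46 | 000011010011001 | 0 | 0
  47 | 000110100110010 | 0 | 0
  48 | 001101001100100 | 0 | 0
  49 | 011010011001000 | 0 | 1

11010101111001001111110001011010000010011101110000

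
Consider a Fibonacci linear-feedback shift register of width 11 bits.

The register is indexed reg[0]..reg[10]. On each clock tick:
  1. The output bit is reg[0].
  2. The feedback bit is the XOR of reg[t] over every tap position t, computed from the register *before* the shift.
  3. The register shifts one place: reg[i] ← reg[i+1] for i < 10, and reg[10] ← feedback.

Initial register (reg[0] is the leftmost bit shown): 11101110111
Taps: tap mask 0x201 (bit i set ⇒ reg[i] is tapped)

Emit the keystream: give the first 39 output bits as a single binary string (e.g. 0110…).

k : reg_k → out_k, fb_k
0: 11101110111 → 1, fb=0
1: 11011101110 → 1, fb=0
2: 10111011100 → 1, fb=1
3: 01110111001 → 0, fb=0
4: 11101110010 → 1, fb=0
5: 11011100100 → 1, fb=1
6: 10111001001 → 1, fb=1
7: 01110010011 → 0, fb=1
8: 11100100111 → 1, fb=0
9: 11001001110 → 1, fb=0
10: 10010011100 → 1, fb=1
11: 00100111001 → 0, fb=0
12: 01001110010 → 0, fb=1
13: 10011100101 → 1, fb=1
14: 00111001011 → 0, fb=1
15: 01110010111 → 0, fb=1
16: 11100101111 → 1, fb=0
17: 11001011110 → 1, fb=0
18: 10010111100 → 1, fb=1
19: 00101111001 → 0, fb=0
20: 01011110010 → 0, fb=1
21: 10111100101 → 1, fb=1
22: 01111001011 → 0, fb=1
23: 11110010111 → 1, fb=0
24: 11100101110 → 1, fb=0
25: 11001011100 → 1, fb=1
26: 10010111001 → 1, fb=1
27: 00101110011 → 0, fb=1
28: 01011100111 → 0, fb=1
29: 10111001111 → 1, fb=0
30: 01110011110 → 0, fb=1
31: 11100111101 → 1, fb=1
32: 11001111011 → 1, fb=0
33: 10011110110 → 1, fb=0
34: 00111101100 → 0, fb=0
35: 01111011000 → 0, fb=0
36: 11110110000 → 1, fb=1
37: 11101100001 → 1, fb=1
38: 11011000011 → 1, fb=0

111011101110010011100101111001011100111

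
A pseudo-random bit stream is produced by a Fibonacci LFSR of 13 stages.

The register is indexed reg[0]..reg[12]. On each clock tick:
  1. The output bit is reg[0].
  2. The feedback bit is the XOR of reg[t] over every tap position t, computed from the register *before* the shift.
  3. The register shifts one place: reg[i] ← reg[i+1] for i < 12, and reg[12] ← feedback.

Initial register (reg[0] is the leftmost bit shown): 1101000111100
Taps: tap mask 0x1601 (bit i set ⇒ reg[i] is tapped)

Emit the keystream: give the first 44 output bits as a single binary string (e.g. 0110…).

11010001111001111111010010111101011010111100

step | reg (before) | out | fb
   0 | 1101000111100 | 1 | 1
   1 | 1010001111001 | 1 | 1
   2 | 0100011110011 | 0 | 1
   3 | 1000111100111 | 1 | 1
   4 | 0001111001111 | 0 | 1
   5 | 0011110011111 | 0 | 1
   6 | 0111100111111 | 0 | 1
   7 | 1111001111111 | 1 | 0
   8 | 1110011111110 | 1 | 1
   9 | 1100111111101 | 1 | 0
  10 | 1001111111010 | 1 | 0
  11 | 0011111110100 | 0 | 1
  12 | 0111111101001 | 0 | 0
  13 | 1111111010010 | 1 | 1
  14 | 1111110100101 | 1 | 1
  15 | 1111101001011 | 1 | 1
  16 | 1111010010111 | 1 | 1
  17 | 1110100101111 | 1 | 0
  18 | 1101001011110 | 1 | 1
  19 | 1010010111101 | 1 | 0
  20 | 0100101111010 | 0 | 1
  21 | 1001011110101 | 1 | 1
  22 | 0010111101011 | 0 | 0
  23 | 0101111010110 | 0 | 1
  24 | 1011110101101 | 1 | 0
  25 | 0111101011010 | 0 | 1
  26 | 1111010110101 | 1 | 1
  27 | 1110101101011 | 1 | 1
  28 | 1101011010111 | 1 | 1
  29 | 1010110101111 | 1 | 0
  30 | 0101101011110 | 0 | 0
  31 | 1011010111100 | 1 | 1
  32 | 0110101111001 | 0 | 0
  33 | 1101011110010 | 1 | 1
  34 | 1010111100101 | 1 | 1
  35 | 0101111001011 | 0 | 0
  36 | 1011110010110 | 1 | 0
  37 | 0111100101100 | 0 | 0
  38 | 1111001011000 | 1 | 0
  39 | 1110010110000 | 1 | 1
  40 | 1100101100001 | 1 | 0
  41 | 1001011000010 | 1 | 1
  42 | 0010110000101 | 0 | 0
  43 | 0101100001010 | 0 | 1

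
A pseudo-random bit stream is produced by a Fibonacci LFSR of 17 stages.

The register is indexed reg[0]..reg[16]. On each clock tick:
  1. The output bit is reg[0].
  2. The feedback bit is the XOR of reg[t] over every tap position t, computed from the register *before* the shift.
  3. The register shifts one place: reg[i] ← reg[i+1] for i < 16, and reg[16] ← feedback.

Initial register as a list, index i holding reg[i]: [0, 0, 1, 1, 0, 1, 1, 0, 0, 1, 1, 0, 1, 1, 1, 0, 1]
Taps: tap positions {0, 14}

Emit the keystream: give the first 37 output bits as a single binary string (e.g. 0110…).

tick  register→output (feedback)
  0  00110110011011101→0 (1)
  1  01101100110111011→0 (0)
  2  11011001101110110→1 (0)
  3  10110011011101100→1 (0)
  4  01100110111011000→0 (0)
  5  11001101110110000→1 (1)
  6  10011011101100001→1 (1)
  7  00110111011000011→0 (0)
  8  01101110110000110→0 (1)
  9  11011101100001101→1 (0)
 10  10111011000011010→1 (1)
 11  01110110000110101→0 (1)
 12  11101100001101011→1 (1)
 13  11011000011010111→1 (0)
 14  10110000110101110→1 (0)
 15  01100001101011100→0 (1)
 16  11000011010111001→1 (1)
 17  10000110101110011→1 (1)
 18  00001101011100111→0 (1)
 19  00011010111001111→0 (1)
 20  00110101110011111→0 (1)
 21  01101011100111111→0 (1)
 22  11010111001111111→1 (0)
 23  10101110011111110→1 (0)
 24  01011100111111100→0 (1)
 25  10111001111111001→1 (1)
 26  01110011111110011→0 (0)
 27  11100111111100110→1 (0)
 28  11001111111001100→1 (0)
 29  10011111110011000→1 (1)
 30  00111111100110001→0 (0)
 31  01111111001100010→0 (0)
 32  11111110011000100→1 (0)
 33  11111100110001000→1 (1)
 34  11111001100010001→1 (1)
 35  11110011000100011→1 (1)
 36  11100110001000111→1 (0)

0011011001101110110000110101110011111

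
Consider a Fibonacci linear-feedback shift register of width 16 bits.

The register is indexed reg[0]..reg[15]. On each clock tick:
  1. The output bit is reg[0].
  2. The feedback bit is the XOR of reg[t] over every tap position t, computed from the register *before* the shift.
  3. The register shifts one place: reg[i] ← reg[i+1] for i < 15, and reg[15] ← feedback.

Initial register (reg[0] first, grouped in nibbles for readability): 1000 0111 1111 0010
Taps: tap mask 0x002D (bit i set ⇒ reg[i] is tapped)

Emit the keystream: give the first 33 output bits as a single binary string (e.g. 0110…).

100001111111001001011001111000101

k : reg_k → out_k, fb_k
0: 1000011111110010 → 1, fb=0
1: 0000111111100100 → 0, fb=1
2: 0001111111001001 → 0, fb=0
3: 0011111110010010 → 0, fb=1
4: 0111111100100101 → 0, fb=1
5: 1111111001001011 → 1, fb=0
6: 1111110010010110 → 1, fb=0
7: 1111100100101100 → 1, fb=1
8: 1111001001011001 → 1, fb=1
9: 1110010010110011 → 1, fb=1
10: 1100100101100111 → 1, fb=1
11: 1001001011001111 → 1, fb=0
12: 0010010110011110 → 0, fb=0
13: 0100101100111100 → 0, fb=0
14: 1001011001111000 → 1, fb=1
15: 0010110011110001 → 0, fb=0
16: 0101100111100010 → 0, fb=1
17: 1011001111000101 → 1, fb=1
18: 0110011110001011 → 0, fb=0
19: 1100111100010110 → 1, fb=0
20: 1001111000101100 → 1, fb=1
21: 0011110001011001 → 0, fb=1
22: 0111100010110011 → 0, fb=0
23: 1111000101100110 → 1, fb=1
24: 1110001011001101 → 1, fb=0
25: 1100010110011010 → 1, fb=0
26: 1000101100110100 → 1, fb=1
27: 0001011001101001 → 0, fb=0
28: 0010110011010010 → 0, fb=0
29: 0101100110100100 → 0, fb=1
30: 1011001101001001 → 1, fb=1
31: 0110011010010011 → 0, fb=0
32: 1100110100100110 → 1, fb=0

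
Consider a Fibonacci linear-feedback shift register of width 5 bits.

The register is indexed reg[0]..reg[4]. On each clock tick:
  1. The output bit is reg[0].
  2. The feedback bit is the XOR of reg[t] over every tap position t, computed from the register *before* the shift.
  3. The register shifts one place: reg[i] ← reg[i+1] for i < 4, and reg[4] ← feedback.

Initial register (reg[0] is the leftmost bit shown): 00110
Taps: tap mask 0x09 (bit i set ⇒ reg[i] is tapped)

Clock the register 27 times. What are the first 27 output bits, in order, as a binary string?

k : reg_k → out_k, fb_k
0: 00110 → 0, fb=1
1: 01101 → 0, fb=0
2: 11010 → 1, fb=0
3: 10100 → 1, fb=1
4: 01001 → 0, fb=0
5: 10010 → 1, fb=0
6: 00100 → 0, fb=0
7: 01000 → 0, fb=0
8: 10000 → 1, fb=1
9: 00001 → 0, fb=0
10: 00010 → 0, fb=1
11: 00101 → 0, fb=0
12: 01010 → 0, fb=1
13: 10101 → 1, fb=1
14: 01011 → 0, fb=1
15: 10111 → 1, fb=0
16: 01110 → 0, fb=1
17: 11101 → 1, fb=1
18: 11011 → 1, fb=0
19: 10110 → 1, fb=0
20: 01100 → 0, fb=0
21: 11000 → 1, fb=1
22: 10001 → 1, fb=1
23: 00011 → 0, fb=1
24: 00111 → 0, fb=1
25: 01111 → 0, fb=1
26: 11111 → 1, fb=0

001101001000010101110110001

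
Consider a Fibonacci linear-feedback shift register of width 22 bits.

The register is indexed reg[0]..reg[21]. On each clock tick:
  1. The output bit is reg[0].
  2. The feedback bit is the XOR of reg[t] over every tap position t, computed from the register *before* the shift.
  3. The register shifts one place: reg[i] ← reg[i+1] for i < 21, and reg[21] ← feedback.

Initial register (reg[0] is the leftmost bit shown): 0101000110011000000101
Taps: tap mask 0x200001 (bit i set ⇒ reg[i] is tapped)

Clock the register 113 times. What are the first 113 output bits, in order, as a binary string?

01010001100110000001011001111011101111111001000101001011010101000111100111001001100111101011101000111011101011001

tick  register→output (feedback)
  0  0101000110011000000101→0 (1)
  1  1010001100110000001011→1 (0)
  2  0100011001100000010110→0 (0)
  3  1000110011000000101100→1 (1)
  4  0001100110000001011001→0 (1)
  5  0011001100000010110011→0 (1)
  6  0110011000000101100111→0 (1)
  7  1100110000001011001111→1 (0)
  8  1001100000010110011110→1 (1)
  9  0011000000101100111101→0 (1)
 10  0110000001011001111011→0 (1)
 11  1100000010110011110111→1 (0)
 12  1000000101100111101110→1 (1)
 13  0000001011001111011101→0 (1)
 14  0000010110011110111011→0 (1)
 15  0000101100111101110111→0 (1)
 16  0001011001111011101111→0 (1)
 17  0010110011110111011111→0 (1)
 18  0101100111101110111111→0 (1)
 19  1011001111011101111111→1 (0)
 20  0110011110111011111110→0 (0)
 21  1100111101110111111100→1 (1)
 22  1001111011101111111001→1 (0)
 23  0011110111011111110010→0 (0)
 24  0111101110111111100100→0 (0)
 25  1111011101111111001000→1 (1)
 26  1110111011111110010001→1 (0)
 27  1101110111111100100010→1 (1)
 28  1011101111111001000101→1 (0)
 29  0111011111110010001010→0 (0)
 30  1110111111100100010100→1 (1)
 31  1101111111001000101001→1 (0)
 32  1011111110010001010010→1 (1)
 33  0111111100100010100101→0 (1)
 34  1111111001000101001011→1 (0)
 35  1111110010001010010110→1 (1)
 36  1111100100010100101101→1 (0)
 37  1111001000101001011010→1 (1)
 38  1110010001010010110101→1 (0)
 39  1100100010100101101010→1 (1)
 40  1001000101001011010101→1 (0)
 41  0010001010010110101010→0 (0)
 42  0100010100101101010100→0 (0)
 43  1000101001011010101000→1 (1)
 44  0001010010110101010001→0 (1)
 45  0010100101101010100011→0 (1)
 46  0101001011010101000111→0 (1)
 47  1010010110101010001111→1 (0)
 48  0100101101010100011110→0 (0)
 49  1001011010101000111100→1 (1)
 50  0010110101010001111001→0 (1)
 51  0101101010100011110011→0 (1)
 52  1011010101000111100111→1 (0)
 53  0110101010001111001110→0 (0)
 54  1101010100011110011100→1 (1)
 55  1010101000111100111001→1 (0)
 56  0101010001111001110010→0 (0)
 57  1010100011110011100100→1 (1)
 58  0101000111100111001001→0 (1)
 59  1010001111001110010011→1 (0)
 60  0100011110011100100110→0 (0)
 61  1000111100111001001100→1 (1)
 62  0001111001110010011001→0 (1)
 63  0011110011100100110011→0 (1)
 64  0111100111001001100111→0 (1)
 65  1111001110010011001111→1 (0)
 66  1110011100100110011110→1 (1)
 67  1100111001001100111101→1 (0)
 68  1001110010011001111010→1 (1)
 69  0011100100110011110101→0 (1)
 70  0111001001100111101011→0 (1)
 71  1110010011001111010111→1 (0)
 72  1100100110011110101110→1 (1)
 73  1001001100111101011101→1 (0)
 74  0010011001111010111010→0 (0)
 75  0100110011110101110100→0 (0)
 76  1001100111101011101000→1 (1)
 77  0011001111010111010001→0 (1)
 78  0110011110101110100011→0 (1)
 79  1100111101011101000111→1 (0)
 80  1001111010111010001110→1 (1)
 81  0011110101110100011101→0 (1)
 82  0111101011101000111011→0 (1)
 83  1111010111010001110111→1 (0)
 84  1110101110100011101110→1 (1)
 85  1101011101000111011101→1 (0)
 86  1010111010001110111010→1 (1)
 87  0101110100011101110101→0 (1)
 88  1011101000111011101011→1 (0)
 89  0111010001110111010110→0 (0)
 90  1110100011101110101100→1 (1)
 91  1101000111011101011001→1 (0)
 92  1010001110111010110010→1 (1)
 93  0100011101110101100101→0 (1)
 94  1000111011101011001011→1 (0)
 95  0001110111010110010110→0 (0)
 96  0011101110101100101100→0 (0)
 97  0111011101011001011000→0 (0)
 98  1110111010110010110000→1 (1)
 99  1101110101100101100001→1 (0)
100  1011101011001011000010→1 (1)
101  0111010110010110000101→0 (1)
102  1110101100101100001011→1 (0)
103  1101011001011000010110→1 (1)
104  1010110010110000101101→1 (0)
105  0101100101100001011010→0 (0)
106  1011001011000010110100→1 (1)
107  0110010110000101101001→0 (1)
108  1100101100001011010011→1 (0)
109  1001011000010110100110→1 (1)
110  0010110000101101001101→0 (1)
111  0101100001011010011011→0 (1)
112  1011000010110100110111→1 (0)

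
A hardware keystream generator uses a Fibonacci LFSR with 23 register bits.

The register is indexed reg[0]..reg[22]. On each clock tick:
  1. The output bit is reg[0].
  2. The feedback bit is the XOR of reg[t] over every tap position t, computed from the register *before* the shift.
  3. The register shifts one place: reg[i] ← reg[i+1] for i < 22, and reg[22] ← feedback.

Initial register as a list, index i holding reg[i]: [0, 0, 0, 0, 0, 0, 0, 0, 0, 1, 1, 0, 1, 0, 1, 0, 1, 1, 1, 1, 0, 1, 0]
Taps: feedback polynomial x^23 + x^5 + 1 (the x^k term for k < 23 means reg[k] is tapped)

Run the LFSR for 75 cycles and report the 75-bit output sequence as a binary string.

000000000110101011110100000110100110100011101110101011101110101001110110111

k : reg_k → out_k, fb_k
0: 00000000011010101111010 → 0, fb=0
1: 00000000110101011110100 → 0, fb=0
2: 00000001101010111101000 → 0, fb=0
3: 00000011010101111010000 → 0, fb=0
4: 00000110101011110100000 → 0, fb=1
5: 00001101010111101000001 → 0, fb=1
6: 00011010101111010000011 → 0, fb=0
7: 00110101011110100000110 → 0, fb=1
8: 01101010111101000001101 → 0, fb=0
9: 11010101111010000011010 → 1, fb=0
10: 10101011110100000110100 → 1, fb=1
11: 01010111101000001101001 → 0, fb=1
12: 10101111010000011010011 → 1, fb=0
13: 01011110100000110100110 → 0, fb=1
14: 10111101000001101001101 → 1, fb=0
15: 01111010000011010011010 → 0, fb=0
16: 11110100000110100110100 → 1, fb=0
17: 11101000001101001101000 → 1, fb=1
18: 11010000011010011010001 → 1, fb=1
19: 10100000110100110100011 → 1, fb=1
20: 01000001101001101000111 → 0, fb=0
21: 10000011010011010001110 → 1, fb=1
22: 00000110100110100011101 → 0, fb=1
23: 00001101001101000111011 → 0, fb=1
24: 00011010011010001110111 → 0, fb=0
25: 00110100110100011101110 → 0, fb=1
26: 01101001101000111011101 → 0, fb=0
27: 11010011010001110111010 → 1, fb=1
28: 10100110100011101110101 → 1, fb=0
29: 01001101000111011101010 → 0, fb=1
30: 10011010001110111010101 → 1, fb=1
31: 00110100011101110101011 → 0, fb=1
32: 01101000111011101010111 → 0, fb=0
33: 11010001110111010101110 → 1, fb=1
34: 10100011101110101011101 → 1, fb=1
35: 01000111011101010111011 → 0, fb=1
36: 10001110111010101110111 → 1, fb=0
37: 00011101110101011101110 → 0, fb=1
38: 00111011101010111011101 → 0, fb=0
39: 01110111010101110111010 → 0, fb=1
40: 11101110101011101110101 → 1, fb=0
41: 11011101010111011101010 → 1, fb=0
42: 10111010101110111010100 → 1, fb=1
43: 01110101011101110101001 → 0, fb=1
44: 11101010111011101010011 → 1, fb=1
45: 11010101110111010100111 → 1, fb=0
46: 10101011101110101001110 → 1, fb=1
47: 01010111011101010011101 → 0, fb=1
48: 10101110111010100111011 → 1, fb=0
49: 01011101110101001110110 → 0, fb=1
50: 10111011101010011101101 → 1, fb=1
51: 01110111010100111011011 → 0, fb=1
52: 11101110101001110110111 → 1, fb=0
53: 11011101010011101101110 → 1, fb=0
54: 10111010100111011011100 → 1, fb=1
55: 01110101001110110111001 → 0, fb=1
56: 11101010011101101110011 → 1, fb=1
57: 11010100111011011100111 → 1, fb=0
58: 10101001110110111001110 → 1, fb=1
59: 01010011101101110011101 → 0, fb=0
60: 10100111011011100111010 → 1, fb=0
61: 01001110110111001110100 → 0, fb=1
62: 10011101101110011101001 → 1, fb=0
63: 00111011011100111010010 → 0, fb=0
64: 01110110111001110100100 → 0, fb=1
65: 11101101110011101001001 → 1, fb=0
66: 11011011100111010010010 → 1, fb=1
67: 10110111001110100100101 → 1, fb=0
68: 01101110011101001001010 → 0, fb=1
69: 11011100111010010010101 → 1, fb=0
70: 10111001110100100101010 → 1, fb=1
71: 01110011101001001010101 → 0, fb=0
72: 11100111010010010101010 → 1, fb=0
73: 11001110100100101010100 → 1, fb=0
74: 10011101001001010101000 → 1, fb=0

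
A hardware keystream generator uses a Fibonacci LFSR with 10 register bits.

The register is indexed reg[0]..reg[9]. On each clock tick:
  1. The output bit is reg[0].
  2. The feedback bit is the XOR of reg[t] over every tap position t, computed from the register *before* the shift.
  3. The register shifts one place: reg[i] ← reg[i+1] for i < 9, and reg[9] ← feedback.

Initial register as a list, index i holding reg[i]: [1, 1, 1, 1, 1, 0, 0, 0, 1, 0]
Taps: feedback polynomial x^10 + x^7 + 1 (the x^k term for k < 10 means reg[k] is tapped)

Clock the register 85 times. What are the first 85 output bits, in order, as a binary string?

1111100010101011010000101000000010110110111100111100010001111110110001110101101010000

k : reg_k → out_k, fb_k
0: 1111100010 → 1, fb=1
1: 1111000101 → 1, fb=0
2: 1110001010 → 1, fb=1
3: 1100010101 → 1, fb=0
4: 1000101010 → 1, fb=1
5: 0001010101 → 0, fb=1
6: 0010101011 → 0, fb=0
7: 0101010110 → 0, fb=1
8: 1010101101 → 1, fb=0
9: 0101011010 → 0, fb=0
10: 1010110100 → 1, fb=0
11: 0101101000 → 0, fb=0
12: 1011010000 → 1, fb=1
13: 0110100001 → 0, fb=0
14: 1101000010 → 1, fb=1
15: 1010000101 → 1, fb=0
16: 0100001010 → 0, fb=0
17: 1000010100 → 1, fb=0
18: 0000101000 → 0, fb=0
19: 0001010000 → 0, fb=0
20: 0010100000 → 0, fb=0
21: 0101000000 → 0, fb=0
22: 1010000000 → 1, fb=1
23: 0100000001 → 0, fb=0
24: 1000000010 → 1, fb=1
25: 0000000101 → 0, fb=1
26: 0000001011 → 0, fb=0
27: 0000010110 → 0, fb=1
28: 0000101101 → 0, fb=1
29: 0001011011 → 0, fb=0
30: 0010110110 → 0, fb=1
31: 0101101101 → 0, fb=1
32: 1011011011 → 1, fb=1
33: 0110110111 → 0, fb=1
34: 1101101111 → 1, fb=0
35: 1011011110 → 1, fb=0
36: 0110111100 → 0, fb=1
37: 1101111001 → 1, fb=1
38: 1011110011 → 1, fb=1
39: 0111100111 → 0, fb=1
40: 1111001111 → 1, fb=0
41: 1110011110 → 1, fb=0
42: 1100111100 → 1, fb=0
43: 1001111000 → 1, fb=1
44: 0011110001 → 0, fb=0
45: 0111100010 → 0, fb=0
46: 1111000100 → 1, fb=0
47: 1110001000 → 1, fb=1
48: 1100010001 → 1, fb=1
49: 1000100011 → 1, fb=1
50: 0001000111 → 0, fb=1
51: 0010001111 → 0, fb=1
52: 0100011111 → 0, fb=1
53: 1000111111 → 1, fb=0
54: 0001111110 → 0, fb=1
55: 0011111101 → 0, fb=1
56: 0111111011 → 0, fb=0
57: 1111110110 → 1, fb=0
58: 1111101100 → 1, fb=0
59: 1111011000 → 1, fb=1
60: 1110110001 → 1, fb=1
61: 1101100011 → 1, fb=1
62: 1011000111 → 1, fb=0
63: 0110001110 → 0, fb=1
64: 1100011101 → 1, fb=0
65: 1000111010 → 1, fb=1
66: 0001110101 → 0, fb=1
67: 0011101011 → 0, fb=0
68: 0111010110 → 0, fb=1
69: 1110101101 → 1, fb=0
70: 1101011010 → 1, fb=1
71: 1010110101 → 1, fb=0
72: 0101101010 → 0, fb=0
73: 1011010100 → 1, fb=0
74: 0110101000 → 0, fb=0
75: 1101010000 → 1, fb=1
76: 1010100001 → 1, fb=1
77: 0101000011 → 0, fb=0
78: 1010000110 → 1, fb=0
79: 0100001100 → 0, fb=1
80: 1000011001 → 1, fb=1
81: 0000110011 → 0, fb=0
82: 0001100110 → 0, fb=1
83: 0011001101 → 0, fb=1
84: 0110011011 → 0, fb=0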